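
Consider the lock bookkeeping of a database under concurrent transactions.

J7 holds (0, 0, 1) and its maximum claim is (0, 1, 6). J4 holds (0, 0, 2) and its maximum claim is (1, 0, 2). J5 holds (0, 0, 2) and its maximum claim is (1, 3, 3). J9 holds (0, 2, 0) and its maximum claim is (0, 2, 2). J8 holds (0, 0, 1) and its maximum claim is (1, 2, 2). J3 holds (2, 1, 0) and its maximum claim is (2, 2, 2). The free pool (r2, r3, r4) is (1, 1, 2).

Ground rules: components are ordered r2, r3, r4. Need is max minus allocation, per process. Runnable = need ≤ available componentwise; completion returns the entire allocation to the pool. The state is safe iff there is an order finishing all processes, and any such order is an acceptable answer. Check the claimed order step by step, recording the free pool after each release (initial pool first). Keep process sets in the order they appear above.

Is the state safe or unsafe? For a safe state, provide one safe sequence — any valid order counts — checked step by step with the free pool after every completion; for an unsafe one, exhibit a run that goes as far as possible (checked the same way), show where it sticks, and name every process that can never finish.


SAFE — a valid safe sequence is J4, J3, J9, J5, J8, J7.
Key observation: the first exact fit in this order is J4 — it needs (1, 0, 0) with (1, 1, 2) free, meeting a requested resource to the last unit.
Check, step by step:
  pool = (1, 1, 2)
  J4: need (1, 0, 0) fits (1, 1, 2); releases (0, 0, 2), pool now (1, 1, 4)
  J3: need (0, 1, 2) fits (1, 1, 4); releases (2, 1, 0), pool now (3, 2, 4)
  J9: need (0, 0, 2) fits (3, 2, 4); releases (0, 2, 0), pool now (3, 4, 4)
  J5: need (1, 3, 1) fits (3, 4, 4); releases (0, 0, 2), pool now (3, 4, 6)
  J8: need (1, 2, 1) fits (3, 4, 6); releases (0, 0, 1), pool now (3, 4, 7)
  J7: need (0, 1, 5) fits (3, 4, 7); releases (0, 0, 1), pool now (3, 4, 8)


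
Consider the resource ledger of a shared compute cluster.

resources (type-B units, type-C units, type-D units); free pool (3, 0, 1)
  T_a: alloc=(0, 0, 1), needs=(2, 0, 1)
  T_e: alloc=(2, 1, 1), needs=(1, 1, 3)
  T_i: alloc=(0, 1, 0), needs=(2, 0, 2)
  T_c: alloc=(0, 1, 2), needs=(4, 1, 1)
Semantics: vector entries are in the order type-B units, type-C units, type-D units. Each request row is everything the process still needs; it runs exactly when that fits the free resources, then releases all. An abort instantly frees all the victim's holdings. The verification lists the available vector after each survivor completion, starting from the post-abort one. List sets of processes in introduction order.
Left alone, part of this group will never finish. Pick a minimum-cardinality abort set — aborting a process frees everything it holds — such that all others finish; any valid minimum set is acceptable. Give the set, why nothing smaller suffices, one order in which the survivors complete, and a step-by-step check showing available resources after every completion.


Minimum abort set: T_e.
Key observation: before aborting T_e, T_c was permanently blocked — no order could ever run it; afterwards it completes at step 2.
No smaller set exists: with zero aborts the deadlock remains.
One survivor order: T_a, T_c, T_i. Walking it through (post-abort pool first):
  pool = (5, 1, 2)
  T_a needs (2, 0, 1) <= (5, 1, 2) -> finishes; pool += (0, 0, 1) = (5, 1, 3)
  T_c needs (4, 1, 1) <= (5, 1, 3) -> finishes; pool += (0, 1, 2) = (5, 2, 5)
  T_i needs (2, 0, 2) <= (5, 2, 5) -> finishes; pool += (0, 1, 0) = (5, 3, 5)


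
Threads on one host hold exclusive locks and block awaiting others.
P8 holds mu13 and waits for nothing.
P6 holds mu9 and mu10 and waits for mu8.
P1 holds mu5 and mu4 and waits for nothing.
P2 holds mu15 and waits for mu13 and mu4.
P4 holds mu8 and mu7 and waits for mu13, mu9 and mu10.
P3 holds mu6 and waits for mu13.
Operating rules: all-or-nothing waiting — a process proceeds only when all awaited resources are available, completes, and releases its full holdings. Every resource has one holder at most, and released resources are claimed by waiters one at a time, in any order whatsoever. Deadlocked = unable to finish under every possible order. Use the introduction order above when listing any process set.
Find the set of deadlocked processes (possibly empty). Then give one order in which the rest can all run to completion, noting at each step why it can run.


The deadlocked set is P6 and P4.
Key observation: the waits loop around P6 -> P4 -> P6 with no way out; no other process is dragged down with it.
A valid finishing order for the others: P1, P8, P2, P3.
Step-by-step check:
  P1 waits on nothing -> runs at once and releases mu5 and mu4
  P8 waits on nothing -> runs at once and releases mu13
  P2: everything it awaited (mu13 and mu4) is free; runs, freeing mu15
  P3: everything it awaited (mu13) is free; runs, freeing mu6


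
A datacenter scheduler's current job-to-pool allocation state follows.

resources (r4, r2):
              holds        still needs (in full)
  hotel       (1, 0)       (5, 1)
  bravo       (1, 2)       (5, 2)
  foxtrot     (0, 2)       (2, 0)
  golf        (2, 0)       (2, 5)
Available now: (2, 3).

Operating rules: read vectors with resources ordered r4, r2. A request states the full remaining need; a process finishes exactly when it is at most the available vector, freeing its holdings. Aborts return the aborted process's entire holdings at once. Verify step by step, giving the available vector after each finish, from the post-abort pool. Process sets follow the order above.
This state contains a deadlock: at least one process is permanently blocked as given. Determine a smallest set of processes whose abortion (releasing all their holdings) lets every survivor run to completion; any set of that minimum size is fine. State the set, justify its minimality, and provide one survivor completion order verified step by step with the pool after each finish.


Abort bravo.
Key observation: hotel could never have finished before the abort; with (1, 2) returned by bravo, it fits at step 3.
Why nothing smaller works: aborting no one leaves the state deadlocked as given.
The survivors complete as golf, foxtrot, hotel. Check, step by step (starting from the post-abort pool):
  pool = (3, 5)
  run golf (needs (2, 5), free (3, 5)); after release of (2, 0) the pool is (5, 5)
  run foxtrot (needs (2, 0), free (5, 5)); after release of (0, 2) the pool is (5, 7)
  run hotel (needs (5, 1), free (5, 7)); after release of (1, 0) the pool is (6, 7)


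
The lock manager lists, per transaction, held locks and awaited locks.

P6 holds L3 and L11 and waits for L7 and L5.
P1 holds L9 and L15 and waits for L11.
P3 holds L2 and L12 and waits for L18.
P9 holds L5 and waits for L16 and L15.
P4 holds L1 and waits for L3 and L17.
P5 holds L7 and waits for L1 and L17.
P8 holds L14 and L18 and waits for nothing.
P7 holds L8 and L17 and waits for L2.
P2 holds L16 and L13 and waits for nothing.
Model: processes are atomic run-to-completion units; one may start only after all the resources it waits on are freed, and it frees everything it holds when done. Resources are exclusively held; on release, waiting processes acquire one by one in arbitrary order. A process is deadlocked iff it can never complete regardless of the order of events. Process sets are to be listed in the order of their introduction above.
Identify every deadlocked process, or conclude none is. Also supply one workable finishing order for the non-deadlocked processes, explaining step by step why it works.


Deadlocked: P6, P1, P9, P4 and P5.
Key observation: nobody on the ring P6 -> P9 -> P1 -> P6 can start until another member finishes, which never happens; P4 and P5 are caught in further circular waits.
One completion order for the rest: P2, P8, P3, P7.
Check, step by step:
  run P2 (it waits on nothing); releases L16 and L13
  run P8 (it waits on nothing); releases L14 and L18
  run P3 (all its waits — L18 — are resolved); releases L2 and L12
  run P7 (all its waits — L2 — are resolved); releases L8 and L17


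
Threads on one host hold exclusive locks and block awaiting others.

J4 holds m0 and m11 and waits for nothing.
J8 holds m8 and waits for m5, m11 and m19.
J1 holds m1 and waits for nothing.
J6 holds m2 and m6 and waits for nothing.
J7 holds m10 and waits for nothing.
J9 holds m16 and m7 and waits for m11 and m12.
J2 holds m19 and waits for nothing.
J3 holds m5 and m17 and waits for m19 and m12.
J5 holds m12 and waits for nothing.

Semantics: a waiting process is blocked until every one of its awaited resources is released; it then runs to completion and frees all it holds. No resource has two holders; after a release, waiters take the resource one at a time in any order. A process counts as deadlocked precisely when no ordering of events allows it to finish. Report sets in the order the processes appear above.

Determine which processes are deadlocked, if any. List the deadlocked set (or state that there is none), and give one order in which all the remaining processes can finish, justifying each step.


Nothing here is deadlocked.
Key observation: no waiting chain loops back on itself — every chain ends at a process that waits on nothing, so everyone eventually runs.
A valid finishing order for the others: J4, J2, J5, J7, J3, J6, J9, J1, J8.
Check, step by step:
  J4 waits on nothing -> runs at once and releases m0 and m11
  J2 waits on nothing -> runs at once and releases m19
  J5 waits on nothing -> runs at once and releases m12
  J7 waits on nothing -> runs at once and releases m10
  J3: everything it awaited (m19 and m12) is free; runs, freeing m5 and m17
  J6 waits on nothing -> runs at once and releases m2 and m6
  J9: everything it awaited (m11 and m12) is free; runs, freeing m16 and m7
  J1 waits on nothing -> runs at once and releases m1
  J8: everything it awaited (m5, m11 and m19) is free; runs, freeing m8


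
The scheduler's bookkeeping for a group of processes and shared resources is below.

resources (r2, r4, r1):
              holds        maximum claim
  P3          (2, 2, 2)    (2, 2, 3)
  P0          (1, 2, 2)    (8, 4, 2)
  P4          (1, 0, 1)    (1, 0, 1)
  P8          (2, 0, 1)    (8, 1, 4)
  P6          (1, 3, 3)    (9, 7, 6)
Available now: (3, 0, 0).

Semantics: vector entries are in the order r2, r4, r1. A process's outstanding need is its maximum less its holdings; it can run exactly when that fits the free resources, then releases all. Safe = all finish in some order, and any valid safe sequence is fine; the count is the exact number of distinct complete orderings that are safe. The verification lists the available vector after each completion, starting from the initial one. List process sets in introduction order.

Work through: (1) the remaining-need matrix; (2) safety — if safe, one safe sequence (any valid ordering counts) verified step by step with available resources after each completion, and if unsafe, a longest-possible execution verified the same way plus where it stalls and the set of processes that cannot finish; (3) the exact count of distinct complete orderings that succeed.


(1) Outstanding need per process (order r2, r4, r1):
  P3: (0, 0, 1)
  P0: (7, 2, 0)
  P4: (0, 0, 0)
  P8: (6, 1, 3)
  P6: (8, 4, 3)
(2) The state is SAFE; one workable sequence: P4, P3, P8, P0, P6.
Key observation: reading the order forward, P3 is the first process whose need (0, 0, 1) meets the free pool (4, 0, 1) exactly on a resource it requests.
Walking it through:
  pool = (3, 0, 0)
  P4: need (0, 0, 0) fits (3, 0, 0); releases (1, 0, 1), pool now (4, 0, 1)
  P3: need (0, 0, 1) fits (4, 0, 1); releases (2, 2, 2), pool now (6, 2, 3)
  P8: need (6, 1, 3) fits (6, 2, 3); releases (2, 0, 1), pool now (8, 2, 4)
  P0: need (7, 2, 0) fits (8, 2, 4); releases (1, 2, 2), pool now (9, 4, 6)
  P6: need (8, 4, 3) fits (9, 4, 6); releases (1, 3, 3), pool now (10, 7, 9)
(3) Exactly 1 of the possible complete orderings is a safe sequence.


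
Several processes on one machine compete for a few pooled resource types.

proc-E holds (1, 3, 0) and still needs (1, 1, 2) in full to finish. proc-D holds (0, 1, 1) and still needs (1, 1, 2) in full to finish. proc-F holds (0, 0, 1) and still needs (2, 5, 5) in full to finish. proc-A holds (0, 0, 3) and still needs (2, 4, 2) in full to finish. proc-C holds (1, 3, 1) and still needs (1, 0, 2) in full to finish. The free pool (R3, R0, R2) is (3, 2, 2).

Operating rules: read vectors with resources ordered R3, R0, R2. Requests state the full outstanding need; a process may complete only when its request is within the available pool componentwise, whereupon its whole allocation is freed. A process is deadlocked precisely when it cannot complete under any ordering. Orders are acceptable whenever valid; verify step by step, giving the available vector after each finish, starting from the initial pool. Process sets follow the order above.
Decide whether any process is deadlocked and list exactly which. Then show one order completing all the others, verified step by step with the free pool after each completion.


Nothing here is deadlocked.
Key observation: proc-E fits the free pool immediately, and its release cascades until everyone finishes.
One completion order for the rest: proc-E, proc-A, proc-D, proc-F, proc-C. Walking it through:
  pool = (3, 2, 2)
  run proc-E (needs (1, 1, 2), free (3, 2, 2)); after release of (1, 3, 0) the pool is (4, 5, 2)
  run proc-A (needs (2, 4, 2), free (4, 5, 2)); after release of (0, 0, 3) the pool is (4, 5, 5)
  run proc-D (needs (1, 1, 2), free (4, 5, 5)); after release of (0, 1, 1) the pool is (4, 6, 6)
  run proc-F (needs (2, 5, 5), free (4, 6, 6)); after release of (0, 0, 1) the pool is (4, 6, 7)
  run proc-C (needs (1, 0, 2), free (4, 6, 7)); after release of (1, 3, 1) the pool is (5, 9, 8)


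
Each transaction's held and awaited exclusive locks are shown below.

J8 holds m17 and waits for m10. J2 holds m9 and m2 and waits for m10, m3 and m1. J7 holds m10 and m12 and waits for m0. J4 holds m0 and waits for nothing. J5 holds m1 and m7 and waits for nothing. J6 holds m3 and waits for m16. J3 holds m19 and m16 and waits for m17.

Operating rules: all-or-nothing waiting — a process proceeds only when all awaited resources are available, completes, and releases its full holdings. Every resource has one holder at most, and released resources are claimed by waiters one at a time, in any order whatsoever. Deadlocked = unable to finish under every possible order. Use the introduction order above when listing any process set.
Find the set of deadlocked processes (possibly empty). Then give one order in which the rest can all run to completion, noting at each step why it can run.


Nothing here is deadlocked.
Key observation: the wait relation is loop-free; peeling off processes with no waits unwinds the whole state.
The rest can finish in the order J4, J7, J8, J5, J3, J6, J2.
Verifying each step:
  run J4 (it waits on nothing); releases m0
  J7: everything it awaited (m0) is free; runs, freeing m10 and m12
  J8: everything it awaited (m10) is free; runs, freeing m17
  run J5 (it waits on nothing); releases m1 and m7
  J3: everything it awaited (m17) is free; runs, freeing m19 and m16
  J6: everything it awaited (m16) is free; runs, freeing m3
  J2: everything it awaited (m10, m3 and m1) is free; runs, freeing m9 and m2


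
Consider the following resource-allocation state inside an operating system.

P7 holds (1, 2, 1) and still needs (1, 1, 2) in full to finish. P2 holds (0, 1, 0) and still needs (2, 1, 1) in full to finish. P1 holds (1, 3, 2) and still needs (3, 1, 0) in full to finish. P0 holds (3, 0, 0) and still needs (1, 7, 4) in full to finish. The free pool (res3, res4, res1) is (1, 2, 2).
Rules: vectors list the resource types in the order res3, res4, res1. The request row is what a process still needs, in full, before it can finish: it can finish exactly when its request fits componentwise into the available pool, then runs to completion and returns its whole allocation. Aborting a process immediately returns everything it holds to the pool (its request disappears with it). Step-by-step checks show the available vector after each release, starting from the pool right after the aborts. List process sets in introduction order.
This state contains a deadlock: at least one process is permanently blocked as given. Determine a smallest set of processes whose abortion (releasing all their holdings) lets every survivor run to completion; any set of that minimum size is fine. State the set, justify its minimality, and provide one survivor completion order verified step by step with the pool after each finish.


The answer: abort P0.
Key observation: P1 had no path to completion before; after the abort of P0 ((3, 0, 0) returned), step 2 is where it fits.
Minimality: the empty abort set fails — the state is deadlocked as it stands.
The survivors complete as P2, P1, P7. Walking it through (starting from the post-abort pool):
  pool = (4, 2, 2)
  P2 needs (2, 1, 1) <= (4, 2, 2) -> finishes; pool += (0, 1, 0) = (4, 3, 2)
  P1 needs (3, 1, 0) <= (4, 3, 2) -> finishes; pool += (1, 3, 2) = (5, 6, 4)
  P7 needs (1, 1, 2) <= (5, 6, 4) -> finishes; pool += (1, 2, 1) = (6, 8, 5)


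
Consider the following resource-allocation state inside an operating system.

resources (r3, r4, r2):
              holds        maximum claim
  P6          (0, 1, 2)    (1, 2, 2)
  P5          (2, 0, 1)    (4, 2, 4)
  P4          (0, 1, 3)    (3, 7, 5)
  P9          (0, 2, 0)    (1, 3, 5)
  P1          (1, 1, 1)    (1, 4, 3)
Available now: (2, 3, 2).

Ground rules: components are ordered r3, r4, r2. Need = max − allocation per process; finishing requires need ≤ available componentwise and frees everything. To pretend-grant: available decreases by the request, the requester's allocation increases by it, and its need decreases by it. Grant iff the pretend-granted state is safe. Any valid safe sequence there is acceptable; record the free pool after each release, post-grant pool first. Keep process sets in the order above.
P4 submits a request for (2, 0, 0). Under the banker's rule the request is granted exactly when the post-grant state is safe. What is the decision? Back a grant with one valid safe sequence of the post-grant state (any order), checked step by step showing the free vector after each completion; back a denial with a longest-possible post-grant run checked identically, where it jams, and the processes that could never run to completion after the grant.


GRANT — the state after the grant stays safe, e.g. via P1, P6, P9, P4, P5.
Key observation: the transfer keeps a workable pool ((0, 3, 2)); P1 starts the safe sequence.
Verifying the post-grant state step by step:
  pool = (0, 3, 2)
  P1 needs (0, 3, 2) <= (0, 3, 2) -> finishes; pool += (1, 1, 1) = (1, 4, 3)
  P6 needs (1, 1, 0) <= (1, 4, 3) -> finishes; pool += (0, 1, 2) = (1, 5, 5)
  P9 needs (1, 1, 5) <= (1, 5, 5) -> finishes; pool += (0, 2, 0) = (1, 7, 5)
  P4 needs (1, 6, 2) <= (1, 7, 5) -> finishes; pool += (2, 1, 3) = (3, 8, 8)
  P5 needs (2, 2, 3) <= (3, 8, 8) -> finishes; pool += (2, 0, 1) = (5, 8, 9)


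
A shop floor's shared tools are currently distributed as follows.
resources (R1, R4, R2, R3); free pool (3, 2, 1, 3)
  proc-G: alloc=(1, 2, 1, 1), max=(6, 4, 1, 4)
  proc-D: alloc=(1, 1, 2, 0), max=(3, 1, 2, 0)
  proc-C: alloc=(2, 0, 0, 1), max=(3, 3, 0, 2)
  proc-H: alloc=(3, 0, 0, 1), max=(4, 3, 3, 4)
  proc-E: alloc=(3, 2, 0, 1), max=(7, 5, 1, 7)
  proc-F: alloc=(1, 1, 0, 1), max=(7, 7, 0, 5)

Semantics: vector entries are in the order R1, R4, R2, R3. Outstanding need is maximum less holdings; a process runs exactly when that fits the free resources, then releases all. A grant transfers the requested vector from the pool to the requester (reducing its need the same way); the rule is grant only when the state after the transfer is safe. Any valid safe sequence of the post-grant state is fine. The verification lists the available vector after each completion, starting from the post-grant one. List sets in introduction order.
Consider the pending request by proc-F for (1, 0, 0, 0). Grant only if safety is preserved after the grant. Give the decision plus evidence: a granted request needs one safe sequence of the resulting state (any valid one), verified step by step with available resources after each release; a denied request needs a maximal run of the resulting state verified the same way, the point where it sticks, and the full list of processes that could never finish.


GRANT — the state after the grant stays safe, e.g. via proc-D, proc-C, proc-H, proc-G, proc-E, proc-F.
Key observation: the grant leaves (2, 2, 1, 3) free — enough for proc-D, whose release restarts the cascade.
Check on the post-grant state, step by step:
  pool = (2, 2, 1, 3)
  proc-D needs (2, 0, 0, 0) <= (2, 2, 1, 3) -> finishes; pool += (1, 1, 2, 0) = (3, 3, 3, 3)
  proc-C needs (1, 3, 0, 1) <= (3, 3, 3, 3) -> finishes; pool += (2, 0, 0, 1) = (5, 3, 3, 4)
  proc-H needs (1, 3, 3, 3) <= (5, 3, 3, 4) -> finishes; pool += (3, 0, 0, 1) = (8, 3, 3, 5)
  proc-G needs (5, 2, 0, 3) <= (8, 3, 3, 5) -> finishes; pool += (1, 2, 1, 1) = (9, 5, 4, 6)
  proc-E needs (4, 3, 1, 6) <= (9, 5, 4, 6) -> finishes; pool += (3, 2, 0, 1) = (12, 7, 4, 7)
  proc-F needs (5, 6, 0, 4) <= (12, 7, 4, 7) -> finishes; pool += (2, 1, 0, 1) = (14, 8, 4, 8)


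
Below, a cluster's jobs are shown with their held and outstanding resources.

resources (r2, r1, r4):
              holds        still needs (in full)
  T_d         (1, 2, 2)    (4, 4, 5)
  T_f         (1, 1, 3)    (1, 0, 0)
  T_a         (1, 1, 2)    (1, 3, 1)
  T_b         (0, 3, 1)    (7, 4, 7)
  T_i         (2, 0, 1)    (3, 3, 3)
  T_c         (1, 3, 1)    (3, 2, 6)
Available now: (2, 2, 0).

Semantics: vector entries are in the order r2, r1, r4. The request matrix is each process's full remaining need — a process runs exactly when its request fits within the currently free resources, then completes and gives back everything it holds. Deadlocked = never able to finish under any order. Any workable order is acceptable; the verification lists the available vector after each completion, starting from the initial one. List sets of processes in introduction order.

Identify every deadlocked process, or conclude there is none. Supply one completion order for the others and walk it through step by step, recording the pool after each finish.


No process is deadlocked.
Key observation: T_f fits the free pool immediately, and its release cascades until everyone finishes.
One completion order for the rest: T_f, T_a, T_i, T_d, T_b, T_c. Check, step by step:
  pool = (2, 2, 0)
  T_f: need (1, 0, 0) fits (2, 2, 0); releases (1, 1, 3), pool now (3, 3, 3)
  T_a: need (1, 3, 1) fits (3, 3, 3); releases (1, 1, 2), pool now (4, 4, 5)
  T_i: need (3, 3, 3) fits (4, 4, 5); releases (2, 0, 1), pool now (6, 4, 6)
  T_d: need (4, 4, 5) fits (6, 4, 6); releases (1, 2, 2), pool now (7, 6, 8)
  T_b: need (7, 4, 7) fits (7, 6, 8); releases (0, 3, 1), pool now (7, 9, 9)
  T_c: need (3, 2, 6) fits (7, 9, 9); releases (1, 3, 1), pool now (8, 12, 10)


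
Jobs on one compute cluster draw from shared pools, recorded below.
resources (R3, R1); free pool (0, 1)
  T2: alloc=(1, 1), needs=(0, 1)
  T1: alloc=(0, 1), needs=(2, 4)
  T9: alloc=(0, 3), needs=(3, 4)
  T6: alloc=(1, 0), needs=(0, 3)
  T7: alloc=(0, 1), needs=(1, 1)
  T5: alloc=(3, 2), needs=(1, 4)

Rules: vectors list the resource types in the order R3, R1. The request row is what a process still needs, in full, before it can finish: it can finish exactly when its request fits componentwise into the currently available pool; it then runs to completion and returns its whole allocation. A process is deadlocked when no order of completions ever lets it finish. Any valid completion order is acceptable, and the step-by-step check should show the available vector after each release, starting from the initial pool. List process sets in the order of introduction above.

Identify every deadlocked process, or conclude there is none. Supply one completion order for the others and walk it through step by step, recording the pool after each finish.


Deadlocked: T1, T9 and T5.
Key observation: no order helps: past T2, T7, T6, the free pool tops out at (2, 3), below what each blocked process needs in R1.
The rest can finish in the order T2, T7, T6. Verifying each step:
  pool = (0, 1)
  run T2 (needs (0, 1), free (0, 1)); after release of (1, 1) the pool is (1, 2)
  run T7 (needs (1, 1), free (1, 2)); after release of (0, 1) the pool is (1, 3)
  run T6 (needs (0, 3), free (1, 3)); after release of (1, 0) the pool is (2, 3)
The stuck group stays short no matter what:
  T1 still needs (2, 4) but only (2, 3) is free — short on R1
  T9 still needs (3, 4) but only (2, 3) is free — short on R3 and R1
  T5 still needs (1, 4) but only (2, 3) is free — short on R1


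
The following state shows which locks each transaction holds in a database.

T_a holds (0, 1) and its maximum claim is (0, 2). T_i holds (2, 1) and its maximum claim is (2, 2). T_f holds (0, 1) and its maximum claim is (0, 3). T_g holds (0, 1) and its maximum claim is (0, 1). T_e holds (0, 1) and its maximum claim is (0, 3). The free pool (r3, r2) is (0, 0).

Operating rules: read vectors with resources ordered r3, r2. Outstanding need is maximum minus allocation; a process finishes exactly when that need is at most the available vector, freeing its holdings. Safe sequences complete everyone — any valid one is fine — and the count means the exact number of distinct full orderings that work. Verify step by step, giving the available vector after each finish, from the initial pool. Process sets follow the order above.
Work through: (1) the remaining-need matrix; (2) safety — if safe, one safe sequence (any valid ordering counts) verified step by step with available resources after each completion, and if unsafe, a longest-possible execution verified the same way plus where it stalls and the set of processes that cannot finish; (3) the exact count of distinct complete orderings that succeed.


(1) Need matrix, components ordered r3, r2:
  T_a: (0, 1)
  T_i: (0, 1)
  T_f: (0, 2)
  T_g: (0, 0)
  T_e: (0, 2)
(2) The state is SAFE; one workable sequence: T_g, T_a, T_f, T_i, T_e.
Key observation: T_a marks the first exact bind of the order: its need (0, 1) fits the free (0, 1) with zero slack on a requested resource.
Check, step by step:
  pool = (0, 0)
  run T_g (needs (0, 0), free (0, 0)); after release of (0, 1) the pool is (0, 1)
  run T_a (needs (0, 1), free (0, 1)); after release of (0, 1) the pool is (0, 2)
  run T_f (needs (0, 2), free (0, 2)); after release of (0, 1) the pool is (0, 3)
  run T_i (needs (0, 1), free (0, 3)); after release of (2, 1) the pool is (2, 4)
  run T_e (needs (0, 2), free (2, 4)); after release of (0, 1) the pool is (2, 5)
(3) Precisely 12 of the possible complete orderings are safe sequences.


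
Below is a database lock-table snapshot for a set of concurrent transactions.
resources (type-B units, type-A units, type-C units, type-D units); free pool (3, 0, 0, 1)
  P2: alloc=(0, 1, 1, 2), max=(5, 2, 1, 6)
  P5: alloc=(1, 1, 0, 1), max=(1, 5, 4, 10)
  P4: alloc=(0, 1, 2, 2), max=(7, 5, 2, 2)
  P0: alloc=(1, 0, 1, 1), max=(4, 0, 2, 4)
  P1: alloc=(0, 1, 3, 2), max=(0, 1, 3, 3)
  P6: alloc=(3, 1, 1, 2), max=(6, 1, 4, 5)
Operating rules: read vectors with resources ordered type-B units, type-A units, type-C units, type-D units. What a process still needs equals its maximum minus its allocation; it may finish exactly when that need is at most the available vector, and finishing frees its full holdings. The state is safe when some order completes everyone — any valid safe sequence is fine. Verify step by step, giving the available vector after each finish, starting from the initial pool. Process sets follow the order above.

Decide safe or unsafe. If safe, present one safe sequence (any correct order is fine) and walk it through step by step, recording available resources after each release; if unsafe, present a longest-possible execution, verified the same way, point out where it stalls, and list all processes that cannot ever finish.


UNSAFE — no complete ordering exists.
Key observation: no order helps: past P1, P6, P0, P2, the free pool tops out at (7, 3, 6, 8), below what each blocked process needs in type-A units.
Going as far as possible: P1, P6, P0, P2; after that, nothing fits. Walking it through:
  pool = (3, 0, 0, 1)
  P1 needs (0, 0, 0, 1) <= (3, 0, 0, 1) -> finishes; pool += (0, 1, 3, 2) = (3, 1, 3, 3)
  P6 needs (3, 0, 3, 3) <= (3, 1, 3, 3) -> finishes; pool += (3, 1, 1, 2) = (6, 2, 4, 5)
  P0 needs (3, 0, 1, 3) <= (6, 2, 4, 5) -> finishes; pool += (1, 0, 1, 1) = (7, 2, 5, 6)
  P2 needs (5, 1, 0, 4) <= (7, 2, 5, 6) -> finishes; pool += (0, 1, 1, 2) = (7, 3, 6, 8)
  blocked: P5 wants (0, 4, 4, 9), pool (7, 3, 6, 8) — not enough type-A units and type-D units
  blocked: P4 wants (7, 4, 0, 0), pool (7, 3, 6, 8) — not enough type-A units
Processes that can never finish: P5 and P4.


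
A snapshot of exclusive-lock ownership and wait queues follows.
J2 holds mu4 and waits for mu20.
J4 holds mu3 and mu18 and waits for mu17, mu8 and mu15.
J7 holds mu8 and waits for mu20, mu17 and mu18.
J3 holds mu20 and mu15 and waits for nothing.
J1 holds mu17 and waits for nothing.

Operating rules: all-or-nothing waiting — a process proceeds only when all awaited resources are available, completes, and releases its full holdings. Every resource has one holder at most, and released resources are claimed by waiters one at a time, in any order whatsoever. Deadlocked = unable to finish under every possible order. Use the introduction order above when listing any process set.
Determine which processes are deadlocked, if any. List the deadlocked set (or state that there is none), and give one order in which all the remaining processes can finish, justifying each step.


Deadlocked: J4 and J7.
Key observation: the waits loop around J4 -> J7 -> J4 with no way out; no other process is dragged down with it.
The rest can finish in the order J3, J2, J1.
Step-by-step check:
  run J3 (it waits on nothing); releases mu20 and mu15
  run J2 (all its waits — mu20 — are resolved); releases mu4
  run J1 (it waits on nothing); releases mu17


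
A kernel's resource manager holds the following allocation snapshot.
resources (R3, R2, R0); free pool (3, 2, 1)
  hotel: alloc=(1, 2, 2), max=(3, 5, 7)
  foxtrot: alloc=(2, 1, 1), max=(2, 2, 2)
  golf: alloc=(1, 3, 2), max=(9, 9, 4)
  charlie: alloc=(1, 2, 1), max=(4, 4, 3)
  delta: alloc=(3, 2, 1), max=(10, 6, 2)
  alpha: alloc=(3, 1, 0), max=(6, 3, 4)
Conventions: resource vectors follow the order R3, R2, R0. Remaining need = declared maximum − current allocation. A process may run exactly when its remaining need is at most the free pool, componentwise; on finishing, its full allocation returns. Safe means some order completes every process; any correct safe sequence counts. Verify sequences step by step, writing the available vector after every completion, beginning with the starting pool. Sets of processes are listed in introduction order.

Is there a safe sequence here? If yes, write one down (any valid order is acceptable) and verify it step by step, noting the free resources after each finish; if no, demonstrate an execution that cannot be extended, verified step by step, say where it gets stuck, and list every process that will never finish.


UNSAFE — no complete ordering exists.
Key observation: after foxtrot, charlie the pool peaks at (6, 5, 3), and each blocked process is short somewhere: hotel on R0; golf on R3, R2; delta on R3; alpha on R0.
A maximal execution: foxtrot, charlie — then nothing else fits. Step-by-step check:
  pool = (3, 2, 1)
  foxtrot: need (0, 1, 1) fits (3, 2, 1); releases (2, 1, 1), pool now (5, 3, 2)
  charlie: need (3, 2, 2) fits (5, 3, 2); releases (1, 2, 1), pool now (6, 5, 3)
  blocked: hotel wants (2, 3, 5), pool (6, 5, 3) — not enough R0
  blocked: golf wants (8, 6, 2), pool (6, 5, 3) — not enough R3 and R2
  blocked: delta wants (7, 4, 1), pool (6, 5, 3) — not enough R3
  blocked: alpha wants (3, 2, 4), pool (6, 5, 3) — not enough R0
Processes that can never finish: hotel, golf, delta and alpha.


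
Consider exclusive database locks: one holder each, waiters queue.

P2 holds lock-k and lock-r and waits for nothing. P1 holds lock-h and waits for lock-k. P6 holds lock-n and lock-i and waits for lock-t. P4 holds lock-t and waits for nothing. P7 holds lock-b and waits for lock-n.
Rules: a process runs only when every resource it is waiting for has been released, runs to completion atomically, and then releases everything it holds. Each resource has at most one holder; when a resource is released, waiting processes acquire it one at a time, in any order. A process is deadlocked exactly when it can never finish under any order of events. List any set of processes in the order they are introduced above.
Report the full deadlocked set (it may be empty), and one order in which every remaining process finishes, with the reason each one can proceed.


Nothing here is deadlocked.
Key observation: the wait relation is loop-free; peeling off processes with no waits unwinds the whole state.
A valid finishing order for the others: P2, P4, P1, P6, P7.
Walking it through:
  P2 waits on nothing -> runs at once and releases lock-k and lock-r
  P4 waits on nothing -> runs at once and releases lock-t
  P1 waits on lock-k — all released -> runs and releases lock-h
  P6 waits on lock-t — all released -> runs and releases lock-n and lock-i
  P7 waits on lock-n — all released -> runs and releases lock-b


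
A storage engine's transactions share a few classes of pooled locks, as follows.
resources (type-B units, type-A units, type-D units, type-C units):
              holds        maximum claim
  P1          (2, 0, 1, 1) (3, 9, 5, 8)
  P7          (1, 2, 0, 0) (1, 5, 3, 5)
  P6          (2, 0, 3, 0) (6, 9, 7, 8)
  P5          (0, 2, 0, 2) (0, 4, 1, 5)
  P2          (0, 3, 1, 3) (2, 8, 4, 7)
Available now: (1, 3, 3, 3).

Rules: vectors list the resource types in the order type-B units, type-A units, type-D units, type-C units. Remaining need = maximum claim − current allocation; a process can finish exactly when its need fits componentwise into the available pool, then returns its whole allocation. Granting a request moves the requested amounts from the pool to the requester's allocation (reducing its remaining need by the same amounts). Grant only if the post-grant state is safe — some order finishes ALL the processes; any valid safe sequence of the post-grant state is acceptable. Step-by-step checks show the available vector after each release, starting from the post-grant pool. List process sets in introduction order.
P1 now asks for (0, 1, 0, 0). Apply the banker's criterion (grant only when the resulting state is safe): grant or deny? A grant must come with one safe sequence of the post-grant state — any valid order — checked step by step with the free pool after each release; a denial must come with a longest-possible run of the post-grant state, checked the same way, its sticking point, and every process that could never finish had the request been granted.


GRANT — the state after the grant stays safe, e.g. via P5, P7, P2, P1, P6.
Key observation: with (1, 2, 3, 3) left after the transfer, P5 can run at once — the state stays safe.
Step-by-step check of the post-grant state:
  pool = (1, 2, 3, 3)
  P5: need (0, 2, 1, 3) fits (1, 2, 3, 3); releases (0, 2, 0, 2), pool now (1, 4, 3, 5)
  P7: need (0, 3, 3, 5) fits (1, 4, 3, 5); releases (1, 2, 0, 0), pool now (2, 6, 3, 5)
  P2: need (2, 5, 3, 4) fits (2, 6, 3, 5); releases (0, 3, 1, 3), pool now (2, 9, 4, 8)
  P1: need (1, 8, 4, 7) fits (2, 9, 4, 8); releases (2, 1, 1, 1), pool now (4, 10, 5, 9)
  P6: need (4, 9, 4, 8) fits (4, 10, 5, 9); releases (2, 0, 3, 0), pool now (6, 10, 8, 9)


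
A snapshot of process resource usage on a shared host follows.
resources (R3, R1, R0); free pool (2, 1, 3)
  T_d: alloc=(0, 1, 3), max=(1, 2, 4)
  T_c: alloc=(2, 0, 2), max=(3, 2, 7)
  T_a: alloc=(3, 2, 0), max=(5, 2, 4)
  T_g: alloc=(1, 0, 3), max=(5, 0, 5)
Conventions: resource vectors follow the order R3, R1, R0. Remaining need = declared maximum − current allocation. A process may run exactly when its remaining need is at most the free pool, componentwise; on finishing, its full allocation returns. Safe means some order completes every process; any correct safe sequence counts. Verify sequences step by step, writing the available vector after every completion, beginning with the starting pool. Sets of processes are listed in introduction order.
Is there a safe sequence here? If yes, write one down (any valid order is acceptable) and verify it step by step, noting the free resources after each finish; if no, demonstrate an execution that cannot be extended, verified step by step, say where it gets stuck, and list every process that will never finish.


SAFE — a valid safe sequence is T_d, T_a, T_g, T_c.
Key observation: reading the order forward, T_d is the first process whose need (1, 1, 1) meets the free pool (2, 1, 3) exactly on a resource it requests.
Check, step by step:
  pool = (2, 1, 3)
  run T_d (needs (1, 1, 1), free (2, 1, 3)); after release of (0, 1, 3) the pool is (2, 2, 6)
  run T_a (needs (2, 0, 4), free (2, 2, 6)); after release of (3, 2, 0) the pool is (5, 4, 6)
  run T_g (needs (4, 0, 2), free (5, 4, 6)); after release of (1, 0, 3) the pool is (6, 4, 9)
  run T_c (needs (1, 2, 5), free (6, 4, 9)); after release of (2, 0, 2) the pool is (8, 4, 11)


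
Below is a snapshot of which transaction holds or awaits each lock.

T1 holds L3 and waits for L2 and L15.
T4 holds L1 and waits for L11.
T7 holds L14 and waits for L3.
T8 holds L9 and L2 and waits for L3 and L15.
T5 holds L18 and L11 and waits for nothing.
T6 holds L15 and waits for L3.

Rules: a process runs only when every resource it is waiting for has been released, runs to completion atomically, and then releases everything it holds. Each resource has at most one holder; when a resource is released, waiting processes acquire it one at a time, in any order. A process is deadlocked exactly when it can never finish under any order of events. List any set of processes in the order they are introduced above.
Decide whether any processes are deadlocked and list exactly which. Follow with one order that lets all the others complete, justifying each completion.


The deadlocked set is T1, T7, T8 and T6.
Key observation: nobody on the ring T1 -> T8 -> T1 can start until another member finishes, which never happens; T6 is caught in further circular waits and T7 waits into the deadlock from upstream.
The rest can finish in the order T5, T4.
Step-by-step check:
  T5: no waits; runs immediately, freeing L18 and L11
  T4 waits on L11 — all released -> runs and releases L1


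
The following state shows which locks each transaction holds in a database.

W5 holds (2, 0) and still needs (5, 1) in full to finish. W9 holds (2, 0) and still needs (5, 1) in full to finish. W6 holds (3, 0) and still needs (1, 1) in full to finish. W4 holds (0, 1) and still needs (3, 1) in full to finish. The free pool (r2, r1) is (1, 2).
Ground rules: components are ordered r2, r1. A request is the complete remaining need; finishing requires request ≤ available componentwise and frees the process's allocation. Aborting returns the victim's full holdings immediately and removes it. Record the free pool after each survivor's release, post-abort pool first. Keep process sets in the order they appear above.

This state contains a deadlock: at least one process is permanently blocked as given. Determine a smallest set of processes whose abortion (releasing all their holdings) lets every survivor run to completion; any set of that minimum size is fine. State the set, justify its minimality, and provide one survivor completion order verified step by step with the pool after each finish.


Abort W9.
Key observation: W5 could never have finished before the abort; with (2, 0) returned by W9, it fits at step 2.
No smaller set exists: with zero aborts the deadlock remains.
Survivors finish in the order: W6, W5, W4. Check, step by step (pool after the aborts first):
  pool = (3, 2)
  W6 needs (1, 1) <= (3, 2) -> finishes; pool += (3, 0) = (6, 2)
  W5 needs (5, 1) <= (6, 2) -> finishes; pool += (2, 0) = (8, 2)
  W4 needs (3, 1) <= (8, 2) -> finishes; pool += (0, 1) = (8, 3)
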